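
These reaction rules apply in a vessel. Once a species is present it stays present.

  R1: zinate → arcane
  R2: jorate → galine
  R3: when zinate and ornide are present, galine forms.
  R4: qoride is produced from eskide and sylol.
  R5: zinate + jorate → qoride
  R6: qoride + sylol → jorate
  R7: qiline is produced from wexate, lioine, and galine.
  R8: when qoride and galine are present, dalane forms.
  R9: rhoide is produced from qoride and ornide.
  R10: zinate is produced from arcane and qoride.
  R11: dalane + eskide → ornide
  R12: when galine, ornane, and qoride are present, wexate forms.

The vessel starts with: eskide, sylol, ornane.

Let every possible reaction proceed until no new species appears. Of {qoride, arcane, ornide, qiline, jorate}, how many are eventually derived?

3

eskide and sylol present → qoride forms (R4).
qoride and sylol present → jorate forms (R6).
jorate present → galine forms (R2).
qoride and galine present → dalane forms (R8).
dalane and eskide present → ornide forms (R11).
qoride: reached.
arcane would need zinate (R1), but zinate never forms.
ornide: reached.
qiline would need wexate, lioine, and galine (R7), but lioine never forms.
jorate: reached.
Reached: qoride, ornide, and jorate — 3 of the 5.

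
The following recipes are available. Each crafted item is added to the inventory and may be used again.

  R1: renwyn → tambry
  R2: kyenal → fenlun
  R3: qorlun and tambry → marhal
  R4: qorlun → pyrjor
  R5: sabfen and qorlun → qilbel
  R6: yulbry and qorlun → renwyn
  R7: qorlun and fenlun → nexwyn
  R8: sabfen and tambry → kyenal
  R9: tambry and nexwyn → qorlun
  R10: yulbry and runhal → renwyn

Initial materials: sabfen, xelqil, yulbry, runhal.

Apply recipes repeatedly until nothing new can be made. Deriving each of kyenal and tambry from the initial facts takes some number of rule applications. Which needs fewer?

tambry: Using R10, yulbry and runhal make renwyn. renwyn → tambry (R1). [2 rule applications]
kyenal: Using R10, yulbry and runhal make renwyn. Using R1, renwyn makes tambry. sabfen and tambry → kyenal (R8). [3 rule applications]
tambry needs fewer.

tambry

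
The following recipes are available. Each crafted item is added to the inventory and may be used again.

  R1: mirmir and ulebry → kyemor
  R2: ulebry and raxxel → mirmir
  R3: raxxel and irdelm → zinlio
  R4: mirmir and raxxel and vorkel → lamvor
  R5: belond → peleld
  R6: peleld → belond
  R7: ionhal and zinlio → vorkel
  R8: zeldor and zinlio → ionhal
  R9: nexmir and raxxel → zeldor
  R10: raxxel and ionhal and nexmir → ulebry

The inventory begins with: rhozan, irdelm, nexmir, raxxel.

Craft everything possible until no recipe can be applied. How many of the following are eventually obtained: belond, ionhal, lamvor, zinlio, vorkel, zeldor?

5

Using R3, raxxel and irdelm make zinlio.
nexmir and raxxel → zeldor (R9).
zeldor and zinlio → ionhal (R8).
raxxel and ionhal and nexmir → ulebry (R10).
Using R7, ionhal and zinlio make vorkel.
ulebry and raxxel → mirmir (R2).
Using R4, mirmir, raxxel, and vorkel make lamvor.
belond would need peleld (R6), but peleld is never obtained.
ionhal: reached.
lamvor: reached.
zinlio: reached.
vorkel: reached.
zeldor: reached.
Reached: ionhal, lamvor, zinlio, vorkel, and zeldor — 5 of the 6.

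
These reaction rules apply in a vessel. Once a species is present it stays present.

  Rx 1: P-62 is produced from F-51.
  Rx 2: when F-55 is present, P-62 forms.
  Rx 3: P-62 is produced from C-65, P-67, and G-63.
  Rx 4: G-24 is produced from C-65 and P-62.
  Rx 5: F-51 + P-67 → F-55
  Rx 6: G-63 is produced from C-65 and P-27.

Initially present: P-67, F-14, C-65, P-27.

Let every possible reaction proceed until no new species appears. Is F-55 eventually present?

F-55 would need F-51 and P-67 (Rx 5), but F-51 never forms.

No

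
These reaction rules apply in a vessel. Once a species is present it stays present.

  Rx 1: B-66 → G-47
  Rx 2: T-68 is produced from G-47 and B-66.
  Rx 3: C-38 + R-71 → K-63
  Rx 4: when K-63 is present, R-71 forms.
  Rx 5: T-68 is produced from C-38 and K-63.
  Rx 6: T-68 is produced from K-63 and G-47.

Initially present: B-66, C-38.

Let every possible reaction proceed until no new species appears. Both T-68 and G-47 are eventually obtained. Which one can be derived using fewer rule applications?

G-47: B-66 present → G-47 forms (Rx 1). [1 rule application]
T-68: B-66 present → G-47 forms (Rx 1). G-47 and B-66 present → T-68 forms (Rx 2). [2 rule applications]
G-47 needs fewer.

G-47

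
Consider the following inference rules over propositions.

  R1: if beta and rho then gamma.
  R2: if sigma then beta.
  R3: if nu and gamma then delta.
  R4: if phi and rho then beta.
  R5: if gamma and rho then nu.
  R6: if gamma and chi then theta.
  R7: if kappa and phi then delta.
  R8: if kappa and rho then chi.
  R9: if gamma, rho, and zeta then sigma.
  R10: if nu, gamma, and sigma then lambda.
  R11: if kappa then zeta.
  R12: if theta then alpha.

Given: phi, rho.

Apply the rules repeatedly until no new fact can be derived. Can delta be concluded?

Yes

From phi and rho, R4 gives beta.
beta and rho hold, so gamma follows (R1).
gamma and rho hold, so nu follows (R5).
nu and gamma hold, so delta follows (R3).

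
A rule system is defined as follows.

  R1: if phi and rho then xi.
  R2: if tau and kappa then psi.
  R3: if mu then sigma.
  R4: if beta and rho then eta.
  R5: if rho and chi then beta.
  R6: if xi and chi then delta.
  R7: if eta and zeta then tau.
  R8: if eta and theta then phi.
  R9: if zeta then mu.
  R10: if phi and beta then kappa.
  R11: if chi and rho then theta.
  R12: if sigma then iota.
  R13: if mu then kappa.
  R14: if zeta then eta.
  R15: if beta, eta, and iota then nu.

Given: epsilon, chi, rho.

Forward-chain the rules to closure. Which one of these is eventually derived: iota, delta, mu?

delta

chi and rho hold, so theta follows (R11).
rho and chi hold, so beta follows (R5).
beta and rho hold, so eta follows (R4).
eta and theta hold, so phi follows (R8).
phi and rho hold, so xi follows (R1).
xi and chi hold, so delta follows (R6).
iota would need sigma (R12), but sigma is never established. mu would need zeta (R9), but zeta is never established.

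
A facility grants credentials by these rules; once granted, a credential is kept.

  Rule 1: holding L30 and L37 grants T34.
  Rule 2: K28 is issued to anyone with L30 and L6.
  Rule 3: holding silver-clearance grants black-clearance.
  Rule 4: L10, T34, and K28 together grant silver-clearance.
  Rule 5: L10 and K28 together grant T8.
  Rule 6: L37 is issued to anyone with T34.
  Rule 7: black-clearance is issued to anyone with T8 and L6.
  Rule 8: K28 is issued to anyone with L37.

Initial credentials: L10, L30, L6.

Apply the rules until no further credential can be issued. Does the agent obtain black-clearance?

Holding L30 and L6 grants K28 (Rule 2).
Holding L10 and K28 grants T8 (Rule 5).
Holding T8 and L6 grants black-clearance (Rule 7).

Yes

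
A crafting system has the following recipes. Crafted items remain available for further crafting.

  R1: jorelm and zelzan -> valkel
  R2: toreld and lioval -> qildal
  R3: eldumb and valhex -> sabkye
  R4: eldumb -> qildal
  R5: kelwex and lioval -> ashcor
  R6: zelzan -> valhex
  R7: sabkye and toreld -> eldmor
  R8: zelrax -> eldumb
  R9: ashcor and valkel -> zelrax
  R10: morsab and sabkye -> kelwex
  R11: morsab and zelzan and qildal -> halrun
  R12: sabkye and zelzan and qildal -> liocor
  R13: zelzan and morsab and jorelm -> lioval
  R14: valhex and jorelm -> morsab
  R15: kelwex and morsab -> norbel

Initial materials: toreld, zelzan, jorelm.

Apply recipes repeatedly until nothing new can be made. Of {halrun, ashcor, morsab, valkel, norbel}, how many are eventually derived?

Using R6, zelzan makes valhex.
Using R1, jorelm and zelzan make valkel.
valhex and jorelm -> morsab (R14).
zelzan and morsab and jorelm -> lioval (R13).
toreld and lioval -> qildal (R2).
Using R11, morsab, zelzan, and qildal make halrun.
halrun: reached.
ashcor would need kelwex and lioval (R5), but kelwex is never obtained.
morsab: reached.
valkel: reached.
norbel would need kelwex and morsab (R15), but kelwex is never obtained.
Reached: halrun, morsab, and valkel — 3 of the 5.

3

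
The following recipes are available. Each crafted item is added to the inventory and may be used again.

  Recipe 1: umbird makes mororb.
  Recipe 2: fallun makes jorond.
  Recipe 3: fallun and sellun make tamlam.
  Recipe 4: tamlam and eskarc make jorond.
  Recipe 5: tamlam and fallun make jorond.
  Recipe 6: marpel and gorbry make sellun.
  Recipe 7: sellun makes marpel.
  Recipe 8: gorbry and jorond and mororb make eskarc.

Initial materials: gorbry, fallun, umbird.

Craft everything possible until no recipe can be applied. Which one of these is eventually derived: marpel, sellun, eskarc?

eskarc

Using Recipe 1, umbird makes mororb.
Using Recipe 2, fallun makes jorond.
gorbry and jorond and mororb → eskarc (Recipe 8).
sellun would need marpel and gorbry (Recipe 6), but marpel is never obtained. marpel would need sellun (Recipe 7), but sellun is never obtained.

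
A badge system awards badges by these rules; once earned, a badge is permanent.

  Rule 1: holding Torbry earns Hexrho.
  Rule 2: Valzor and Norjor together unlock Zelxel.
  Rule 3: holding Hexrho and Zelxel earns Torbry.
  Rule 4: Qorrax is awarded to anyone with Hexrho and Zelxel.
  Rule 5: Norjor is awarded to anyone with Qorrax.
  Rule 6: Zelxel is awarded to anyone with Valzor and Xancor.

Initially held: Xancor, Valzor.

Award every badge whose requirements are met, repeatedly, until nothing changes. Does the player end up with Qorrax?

No

Qorrax would need Hexrho and Zelxel (Rule 4), but Hexrho is never earned.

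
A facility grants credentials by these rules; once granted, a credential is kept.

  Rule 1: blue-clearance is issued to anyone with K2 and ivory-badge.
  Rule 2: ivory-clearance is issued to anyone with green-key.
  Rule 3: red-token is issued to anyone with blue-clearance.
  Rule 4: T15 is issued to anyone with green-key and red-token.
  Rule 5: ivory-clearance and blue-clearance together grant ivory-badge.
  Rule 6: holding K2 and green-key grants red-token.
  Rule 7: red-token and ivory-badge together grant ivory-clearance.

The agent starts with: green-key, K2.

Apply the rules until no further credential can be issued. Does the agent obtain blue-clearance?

blue-clearance would need K2 and ivory-badge (Rule 1), but ivory-badge is never granted.

No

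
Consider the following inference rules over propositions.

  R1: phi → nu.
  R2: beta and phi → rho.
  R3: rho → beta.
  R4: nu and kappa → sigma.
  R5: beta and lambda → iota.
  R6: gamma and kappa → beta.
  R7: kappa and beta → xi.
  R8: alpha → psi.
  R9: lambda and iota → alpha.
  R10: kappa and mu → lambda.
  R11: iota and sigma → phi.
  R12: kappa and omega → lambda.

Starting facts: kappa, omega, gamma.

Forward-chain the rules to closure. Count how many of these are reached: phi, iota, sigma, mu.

From kappa and omega, R12 gives lambda.
From gamma and kappa, R6 gives beta.
From beta and lambda, R5 gives iota.
phi would need iota and sigma (R11), but sigma is never established.
iota: reached.
sigma would need nu and kappa (R4), but nu is never established.
No rule produces mu, and it is not given.
Reached: iota — 1 of the 4.

1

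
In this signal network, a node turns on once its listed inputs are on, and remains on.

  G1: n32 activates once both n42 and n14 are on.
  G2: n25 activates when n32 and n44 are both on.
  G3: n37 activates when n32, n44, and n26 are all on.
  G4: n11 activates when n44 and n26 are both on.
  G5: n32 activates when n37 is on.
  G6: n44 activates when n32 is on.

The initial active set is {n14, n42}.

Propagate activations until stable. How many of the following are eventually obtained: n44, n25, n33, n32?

n42 and n14 are on, so n32 activates (G1).
n32 is on, so n44 activates (G6).
G2: n32 and n44 on → n25 on.
n44: reached.
n25: reached.
No rule produces n33, and it is not given.
n32: reached.
Reached: n44, n25, and n32 — 3 of the 4.

3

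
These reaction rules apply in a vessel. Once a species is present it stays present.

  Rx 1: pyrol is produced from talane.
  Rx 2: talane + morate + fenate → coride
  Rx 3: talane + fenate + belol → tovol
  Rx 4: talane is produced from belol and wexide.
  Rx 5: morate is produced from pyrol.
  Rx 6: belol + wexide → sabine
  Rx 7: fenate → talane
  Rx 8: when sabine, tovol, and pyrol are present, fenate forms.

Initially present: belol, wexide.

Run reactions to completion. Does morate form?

belol and wexide present → talane forms (Rx 4).
talane present → pyrol forms (Rx 1).
pyrol present → morate forms (Rx 5).

Yes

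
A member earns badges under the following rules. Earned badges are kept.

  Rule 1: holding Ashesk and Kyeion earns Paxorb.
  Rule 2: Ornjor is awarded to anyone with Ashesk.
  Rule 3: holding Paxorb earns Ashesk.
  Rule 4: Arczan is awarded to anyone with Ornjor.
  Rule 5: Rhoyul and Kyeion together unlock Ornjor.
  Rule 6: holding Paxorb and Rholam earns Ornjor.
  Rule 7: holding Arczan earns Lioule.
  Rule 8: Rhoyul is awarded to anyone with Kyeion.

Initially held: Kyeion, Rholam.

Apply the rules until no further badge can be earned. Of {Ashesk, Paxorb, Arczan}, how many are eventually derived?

1

With Kyeion, Rhoyul is earned (Rule 8).
With Rhoyul and Kyeion, Ornjor is earned (Rule 5).
With Ornjor, Arczan is earned (Rule 4).
Ashesk would need Paxorb (Rule 3), but Paxorb is never earned.
Paxorb would need Ashesk and Kyeion (Rule 1), but Ashesk is never earned.
Arczan: reached.
Reached: Arczan — 1 of the 3.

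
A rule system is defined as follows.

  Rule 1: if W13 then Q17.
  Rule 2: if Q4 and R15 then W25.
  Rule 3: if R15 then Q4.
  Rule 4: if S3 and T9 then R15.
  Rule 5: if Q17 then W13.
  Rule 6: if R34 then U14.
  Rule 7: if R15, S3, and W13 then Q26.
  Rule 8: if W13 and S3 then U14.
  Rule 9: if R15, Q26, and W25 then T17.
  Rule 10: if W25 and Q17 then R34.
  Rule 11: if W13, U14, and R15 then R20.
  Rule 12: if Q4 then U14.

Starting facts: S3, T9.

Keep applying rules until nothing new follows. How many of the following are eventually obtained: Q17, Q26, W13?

0

Q17 would need W13 (Rule 1), but W13 is never established.
Q26 would need R15, S3, and W13 (Rule 7), but W13 is never established.
W13 would need Q17 (Rule 5), but Q17 is never established.
None of the 3 are reached.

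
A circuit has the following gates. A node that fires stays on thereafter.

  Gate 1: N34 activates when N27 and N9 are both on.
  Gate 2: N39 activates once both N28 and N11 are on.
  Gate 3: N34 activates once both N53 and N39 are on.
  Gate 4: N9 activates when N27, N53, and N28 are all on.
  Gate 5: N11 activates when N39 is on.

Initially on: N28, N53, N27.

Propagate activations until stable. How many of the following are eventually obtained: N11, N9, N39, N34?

Gate 4: N27, N53, and N28 on → N9 on.
N27 and N9 are on, so N34 activates (Gate 1).
N11 would need N39 (Gate 5), but N39 never turns on.
N9: reached.
N39 would need N28 and N11 (Gate 2), but N11 never turns on.
N34: reached.
Reached: N9 and N34 — 2 of the 4.

2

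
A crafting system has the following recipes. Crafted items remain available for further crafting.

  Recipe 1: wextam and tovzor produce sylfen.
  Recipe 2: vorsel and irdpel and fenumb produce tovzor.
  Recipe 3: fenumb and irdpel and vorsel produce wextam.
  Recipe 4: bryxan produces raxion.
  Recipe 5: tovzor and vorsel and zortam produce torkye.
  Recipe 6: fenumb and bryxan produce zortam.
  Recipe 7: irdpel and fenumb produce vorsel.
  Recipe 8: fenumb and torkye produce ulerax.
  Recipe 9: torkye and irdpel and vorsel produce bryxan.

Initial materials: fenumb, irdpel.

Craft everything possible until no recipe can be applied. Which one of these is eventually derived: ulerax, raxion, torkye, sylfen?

irdpel and fenumb → vorsel (Recipe 7).
Using Recipe 3, fenumb, irdpel, and vorsel make wextam.
vorsel and irdpel and fenumb → tovzor (Recipe 2).
wextam and tovzor → sylfen (Recipe 1).
ulerax would need fenumb and torkye (Recipe 8), but torkye is never obtained. torkye would need tovzor, vorsel, and zortam (Recipe 5), but zortam is never obtained. raxion would need bryxan (Recipe 4), but bryxan is never obtained.

sylfen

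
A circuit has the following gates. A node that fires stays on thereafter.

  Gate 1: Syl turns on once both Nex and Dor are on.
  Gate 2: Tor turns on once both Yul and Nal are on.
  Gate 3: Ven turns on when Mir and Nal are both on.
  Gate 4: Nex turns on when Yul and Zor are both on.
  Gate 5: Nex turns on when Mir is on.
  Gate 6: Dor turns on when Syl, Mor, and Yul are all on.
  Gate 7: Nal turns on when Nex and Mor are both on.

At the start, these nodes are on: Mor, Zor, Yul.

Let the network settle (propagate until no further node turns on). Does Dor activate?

Dor would need Syl, Mor, and Yul (Gate 6), but Syl never turns on.

No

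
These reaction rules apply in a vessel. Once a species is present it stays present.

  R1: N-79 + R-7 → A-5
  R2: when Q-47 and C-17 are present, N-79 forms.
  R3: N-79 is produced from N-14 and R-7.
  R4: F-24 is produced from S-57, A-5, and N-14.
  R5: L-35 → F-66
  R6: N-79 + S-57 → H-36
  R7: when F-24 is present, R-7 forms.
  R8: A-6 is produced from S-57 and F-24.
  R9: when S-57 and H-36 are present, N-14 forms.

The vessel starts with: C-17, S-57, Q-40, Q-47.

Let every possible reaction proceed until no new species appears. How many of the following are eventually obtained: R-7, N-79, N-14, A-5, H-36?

3

Q-47 and C-17 present → N-79 forms (R2).
N-79 and S-57 present → H-36 forms (R6).
S-57 and H-36 present → N-14 forms (R9).
R-7 would need F-24 (R7), but F-24 never forms.
N-79: reached.
N-14: reached.
A-5 would need N-79 and R-7 (R1), but R-7 never forms.
H-36: reached.
Reached: N-79, N-14, and H-36 — 3 of the 5.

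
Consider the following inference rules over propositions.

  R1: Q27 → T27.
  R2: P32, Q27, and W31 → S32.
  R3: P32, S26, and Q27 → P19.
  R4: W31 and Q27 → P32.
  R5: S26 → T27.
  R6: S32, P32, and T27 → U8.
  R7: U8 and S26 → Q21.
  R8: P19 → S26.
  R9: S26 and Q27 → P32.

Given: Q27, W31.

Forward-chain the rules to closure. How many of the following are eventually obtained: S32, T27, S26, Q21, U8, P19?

3

From W31 and Q27, R4 gives P32.
Q27 holds, so T27 follows (R1).
P32, Q27, and W31 hold, so S32 follows (R2).
From S32, P32, and T27, R6 gives U8.
S32: reached.
T27: reached.
S26 would need P19 (R8), but P19 is never established.
Q21 would need U8 and S26 (R7), but S26 is never established.
U8: reached.
P19 would need P32, S26, and Q27 (R3), but S26 is never established.
Reached: S32, T27, and U8 — 3 of the 6.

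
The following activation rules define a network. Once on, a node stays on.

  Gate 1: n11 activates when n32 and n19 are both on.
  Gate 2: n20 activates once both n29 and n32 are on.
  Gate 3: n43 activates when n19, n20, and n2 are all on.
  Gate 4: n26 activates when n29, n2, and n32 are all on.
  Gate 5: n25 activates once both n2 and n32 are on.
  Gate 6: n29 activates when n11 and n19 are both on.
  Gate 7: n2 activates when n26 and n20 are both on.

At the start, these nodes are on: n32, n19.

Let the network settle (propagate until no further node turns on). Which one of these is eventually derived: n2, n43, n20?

n32 and n19 are on, so n11 activates (Gate 1).
n11 and n19 are on, so n29 activates (Gate 6).
n29 and n32 are on, so n20 activates (Gate 2).
n2 would need n26 and n20 (Gate 7), but n26 never turns on. n43 would need n19, n20, and n2 (Gate 3), but n2 never turns on.

n20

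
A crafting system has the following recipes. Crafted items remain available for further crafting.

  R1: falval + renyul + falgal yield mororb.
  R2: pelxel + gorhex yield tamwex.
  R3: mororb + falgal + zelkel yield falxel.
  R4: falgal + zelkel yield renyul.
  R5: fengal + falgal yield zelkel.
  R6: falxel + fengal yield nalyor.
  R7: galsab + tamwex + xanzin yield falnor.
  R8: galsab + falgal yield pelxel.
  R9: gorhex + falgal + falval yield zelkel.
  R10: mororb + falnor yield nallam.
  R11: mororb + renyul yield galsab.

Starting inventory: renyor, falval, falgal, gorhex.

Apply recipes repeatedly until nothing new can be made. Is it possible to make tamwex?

Using R9, gorhex, falgal, and falval make zelkel.
falgal + zelkel → renyul (R4).
falval + renyul + falgal → mororb (R1).
mororb + renyul → galsab (R11).
Using R8, galsab and falgal make pelxel.
pelxel + gorhex → tamwex (R2).

Yes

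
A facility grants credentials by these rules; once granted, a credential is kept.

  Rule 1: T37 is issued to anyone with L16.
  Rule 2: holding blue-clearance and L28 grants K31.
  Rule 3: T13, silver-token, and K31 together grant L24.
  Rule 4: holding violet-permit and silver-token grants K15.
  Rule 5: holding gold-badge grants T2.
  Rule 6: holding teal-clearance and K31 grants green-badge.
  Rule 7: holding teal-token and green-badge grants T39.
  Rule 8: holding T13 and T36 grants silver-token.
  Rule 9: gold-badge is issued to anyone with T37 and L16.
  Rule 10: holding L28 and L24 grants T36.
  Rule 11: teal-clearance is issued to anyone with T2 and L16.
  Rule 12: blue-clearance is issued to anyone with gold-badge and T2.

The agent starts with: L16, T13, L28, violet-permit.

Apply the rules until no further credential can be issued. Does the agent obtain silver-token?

silver-token would need T13 and T36 (Rule 8), but T36 is never granted.

No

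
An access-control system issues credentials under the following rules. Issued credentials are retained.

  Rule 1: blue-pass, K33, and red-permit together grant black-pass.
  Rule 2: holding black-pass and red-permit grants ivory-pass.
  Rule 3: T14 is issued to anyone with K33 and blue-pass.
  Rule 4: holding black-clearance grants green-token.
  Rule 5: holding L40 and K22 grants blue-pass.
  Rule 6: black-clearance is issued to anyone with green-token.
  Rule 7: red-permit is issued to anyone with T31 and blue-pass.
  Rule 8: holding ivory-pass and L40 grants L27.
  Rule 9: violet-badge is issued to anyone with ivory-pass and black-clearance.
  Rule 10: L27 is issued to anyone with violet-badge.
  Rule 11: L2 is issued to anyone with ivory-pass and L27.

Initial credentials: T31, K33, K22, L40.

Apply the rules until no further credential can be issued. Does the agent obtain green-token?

No

green-token would need black-clearance (Rule 4), but black-clearance is never granted.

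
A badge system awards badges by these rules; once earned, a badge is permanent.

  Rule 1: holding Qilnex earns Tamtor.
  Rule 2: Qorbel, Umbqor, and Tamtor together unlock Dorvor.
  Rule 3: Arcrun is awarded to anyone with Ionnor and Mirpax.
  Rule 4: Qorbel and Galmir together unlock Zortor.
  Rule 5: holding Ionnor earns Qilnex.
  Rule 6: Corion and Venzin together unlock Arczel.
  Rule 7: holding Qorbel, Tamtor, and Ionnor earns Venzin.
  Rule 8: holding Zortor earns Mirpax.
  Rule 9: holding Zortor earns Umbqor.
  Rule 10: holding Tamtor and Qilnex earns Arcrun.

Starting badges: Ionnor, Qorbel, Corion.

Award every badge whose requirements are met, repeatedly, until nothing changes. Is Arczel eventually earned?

With Ionnor, Qilnex is earned (Rule 5).
With Qilnex, Tamtor is earned (Rule 1).
With Qorbel, Tamtor, and Ionnor, Venzin is earned (Rule 7).
With Corion and Venzin, Arczel is earned (Rule 6).

Yes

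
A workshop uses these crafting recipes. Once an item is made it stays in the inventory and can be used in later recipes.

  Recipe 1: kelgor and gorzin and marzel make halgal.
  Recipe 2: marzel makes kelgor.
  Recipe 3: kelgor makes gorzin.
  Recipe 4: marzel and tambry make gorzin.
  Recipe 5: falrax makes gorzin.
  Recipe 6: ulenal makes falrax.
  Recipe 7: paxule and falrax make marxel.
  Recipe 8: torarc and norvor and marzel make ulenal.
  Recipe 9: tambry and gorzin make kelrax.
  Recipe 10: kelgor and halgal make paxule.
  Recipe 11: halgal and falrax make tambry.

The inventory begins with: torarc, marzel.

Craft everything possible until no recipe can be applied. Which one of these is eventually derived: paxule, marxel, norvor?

paxule

marzel → kelgor (Recipe 2).
Using Recipe 3, kelgor makes gorzin.
kelgor and gorzin and marzel → halgal (Recipe 1).
kelgor and halgal → paxule (Recipe 10).
No rule produces norvor, and it is not given. marxel would need paxule and falrax (Recipe 7), but falrax is never obtained.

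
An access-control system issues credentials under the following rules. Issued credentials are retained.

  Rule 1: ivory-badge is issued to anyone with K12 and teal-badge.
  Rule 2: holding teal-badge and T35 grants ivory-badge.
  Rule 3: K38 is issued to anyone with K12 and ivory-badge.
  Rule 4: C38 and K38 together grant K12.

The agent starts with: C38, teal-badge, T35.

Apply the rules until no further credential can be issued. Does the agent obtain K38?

K38 would need K12 and ivory-badge (Rule 3), but K12 is never granted.

No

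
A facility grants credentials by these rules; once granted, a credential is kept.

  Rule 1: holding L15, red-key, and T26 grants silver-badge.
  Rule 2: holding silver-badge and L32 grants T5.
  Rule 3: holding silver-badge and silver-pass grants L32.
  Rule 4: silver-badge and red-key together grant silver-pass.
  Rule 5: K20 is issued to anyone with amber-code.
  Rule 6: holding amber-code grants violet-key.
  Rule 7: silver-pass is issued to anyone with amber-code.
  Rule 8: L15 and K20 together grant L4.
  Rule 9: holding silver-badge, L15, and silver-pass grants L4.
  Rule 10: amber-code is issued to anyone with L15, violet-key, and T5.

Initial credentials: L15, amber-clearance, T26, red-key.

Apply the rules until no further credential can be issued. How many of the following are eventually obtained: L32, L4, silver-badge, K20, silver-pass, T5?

Holding L15, red-key, and T26 grants silver-badge (Rule 1).
Holding silver-badge and red-key grants silver-pass (Rule 4).
Holding silver-badge, L15, and silver-pass grants L4 (Rule 9).
Holding silver-badge and silver-pass grants L32 (Rule 3).
Holding silver-badge and L32 grants T5 (Rule 2).
L32: reached.
L4: reached.
silver-badge: reached.
K20 would need amber-code (Rule 5), but amber-code is never granted.
silver-pass: reached.
T5: reached.
Reached: L32, L4, silver-badge, silver-pass, and T5 — 5 of the 6.

5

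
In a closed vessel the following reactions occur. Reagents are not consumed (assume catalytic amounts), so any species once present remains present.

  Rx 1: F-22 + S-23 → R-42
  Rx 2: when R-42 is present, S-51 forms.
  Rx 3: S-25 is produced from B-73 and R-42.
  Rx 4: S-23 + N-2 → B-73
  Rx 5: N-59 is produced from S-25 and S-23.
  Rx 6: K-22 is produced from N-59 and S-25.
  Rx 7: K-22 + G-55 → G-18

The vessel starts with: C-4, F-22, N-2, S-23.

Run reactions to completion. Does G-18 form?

No

G-18 would need K-22 and G-55 (Rx 7), but G-55 never forms.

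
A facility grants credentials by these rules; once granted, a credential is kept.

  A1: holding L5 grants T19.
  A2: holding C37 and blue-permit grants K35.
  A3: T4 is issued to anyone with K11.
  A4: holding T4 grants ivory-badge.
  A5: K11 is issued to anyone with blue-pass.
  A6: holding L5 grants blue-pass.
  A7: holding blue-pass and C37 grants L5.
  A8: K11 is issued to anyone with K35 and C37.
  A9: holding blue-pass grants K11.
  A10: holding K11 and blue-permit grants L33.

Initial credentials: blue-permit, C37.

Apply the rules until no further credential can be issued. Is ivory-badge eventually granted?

Yes

Holding C37 and blue-permit grants K35 (A2).
Holding K35 and C37 grants K11 (A8).
Holding K11 grants T4 (A3).
Holding T4 grants ivory-badge (A4).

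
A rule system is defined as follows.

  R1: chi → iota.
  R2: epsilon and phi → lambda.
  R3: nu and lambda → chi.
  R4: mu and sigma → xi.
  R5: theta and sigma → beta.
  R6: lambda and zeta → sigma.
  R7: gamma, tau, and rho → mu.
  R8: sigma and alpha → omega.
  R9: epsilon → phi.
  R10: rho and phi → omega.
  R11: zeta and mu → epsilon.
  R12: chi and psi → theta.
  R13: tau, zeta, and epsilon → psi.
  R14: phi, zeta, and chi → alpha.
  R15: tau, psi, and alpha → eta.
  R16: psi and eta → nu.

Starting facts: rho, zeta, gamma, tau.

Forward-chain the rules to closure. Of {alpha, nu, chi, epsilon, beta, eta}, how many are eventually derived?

1

From gamma, tau, and rho, R7 gives mu.
From zeta and mu, R11 gives epsilon.
alpha would need phi, zeta, and chi (R14), but chi is never established.
nu would need psi and eta (R16), but eta is never established.
chi would need nu and lambda (R3), but nu is never established.
epsilon: reached.
beta would need theta and sigma (R5), but theta is never established.
eta would need tau, psi, and alpha (R15), but alpha is never established.
Reached: epsilon — 1 of the 6.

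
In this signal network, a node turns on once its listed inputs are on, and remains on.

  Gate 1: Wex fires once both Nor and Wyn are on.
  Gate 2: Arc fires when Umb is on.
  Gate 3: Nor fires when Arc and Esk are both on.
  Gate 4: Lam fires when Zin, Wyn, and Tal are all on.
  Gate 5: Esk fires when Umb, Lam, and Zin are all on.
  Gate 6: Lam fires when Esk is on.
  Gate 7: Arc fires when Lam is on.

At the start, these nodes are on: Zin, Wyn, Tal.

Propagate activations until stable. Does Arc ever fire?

Zin, Wyn, and Tal are on, so Lam fires (Gate 4).
Lam is on, so Arc fires (Gate 7).

Yes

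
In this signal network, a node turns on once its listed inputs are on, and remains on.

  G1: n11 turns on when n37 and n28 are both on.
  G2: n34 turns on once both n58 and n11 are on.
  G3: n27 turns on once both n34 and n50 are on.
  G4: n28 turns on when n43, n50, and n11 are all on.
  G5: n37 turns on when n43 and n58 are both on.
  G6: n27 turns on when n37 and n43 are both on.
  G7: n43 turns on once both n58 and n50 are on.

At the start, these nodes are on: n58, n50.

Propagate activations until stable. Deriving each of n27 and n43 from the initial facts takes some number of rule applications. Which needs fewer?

n43: n58 and n50 are on, so n43 turns on (G7). [1 rule application]
n27: G7: n58 and n50 on → n43 on. n43 and n58 are on, so n37 turns on (G5). G6: n37 and n43 on → n27 on. [3 rule applications]
n43 needs fewer.

n43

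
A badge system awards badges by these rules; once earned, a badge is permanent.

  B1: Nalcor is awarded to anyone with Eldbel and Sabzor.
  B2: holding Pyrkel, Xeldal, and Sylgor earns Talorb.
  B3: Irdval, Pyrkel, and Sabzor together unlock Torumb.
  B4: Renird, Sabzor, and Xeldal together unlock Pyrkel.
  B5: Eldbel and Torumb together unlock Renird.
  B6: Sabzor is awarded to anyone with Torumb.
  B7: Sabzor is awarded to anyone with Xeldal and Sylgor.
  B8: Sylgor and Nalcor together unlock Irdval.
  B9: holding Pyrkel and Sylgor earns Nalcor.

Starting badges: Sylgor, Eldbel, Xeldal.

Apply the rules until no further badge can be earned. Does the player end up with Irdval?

With Xeldal and Sylgor, Sabzor is earned (B7).
With Eldbel and Sabzor, Nalcor is earned (B1).
With Sylgor and Nalcor, Irdval is earned (B8).

Yes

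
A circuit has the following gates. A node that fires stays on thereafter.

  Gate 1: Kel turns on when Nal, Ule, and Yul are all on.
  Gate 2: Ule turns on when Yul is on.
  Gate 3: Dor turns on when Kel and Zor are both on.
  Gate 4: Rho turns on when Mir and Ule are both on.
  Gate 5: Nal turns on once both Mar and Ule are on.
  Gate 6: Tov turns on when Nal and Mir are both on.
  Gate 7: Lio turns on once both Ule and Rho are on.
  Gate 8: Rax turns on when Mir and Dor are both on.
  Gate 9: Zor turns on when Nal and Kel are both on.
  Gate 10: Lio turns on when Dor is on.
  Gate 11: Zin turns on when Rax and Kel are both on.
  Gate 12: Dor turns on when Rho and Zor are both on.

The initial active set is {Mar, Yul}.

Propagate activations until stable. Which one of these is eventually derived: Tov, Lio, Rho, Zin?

Lio

Gate 2: Yul on → Ule on.
Mar and Ule are on, so Nal turns on (Gate 5).
Nal, Ule, and Yul are on, so Kel turns on (Gate 1).
Gate 9: Nal and Kel on → Zor on.
Kel and Zor are on, so Dor turns on (Gate 3).
Gate 10: Dor on → Lio on.
Rho would need Mir and Ule (Gate 4), but Mir never turns on. Zin would need Rax and Kel (Gate 11), but Rax never turns on. Tov would need Nal and Mir (Gate 6), but Mir never turns on.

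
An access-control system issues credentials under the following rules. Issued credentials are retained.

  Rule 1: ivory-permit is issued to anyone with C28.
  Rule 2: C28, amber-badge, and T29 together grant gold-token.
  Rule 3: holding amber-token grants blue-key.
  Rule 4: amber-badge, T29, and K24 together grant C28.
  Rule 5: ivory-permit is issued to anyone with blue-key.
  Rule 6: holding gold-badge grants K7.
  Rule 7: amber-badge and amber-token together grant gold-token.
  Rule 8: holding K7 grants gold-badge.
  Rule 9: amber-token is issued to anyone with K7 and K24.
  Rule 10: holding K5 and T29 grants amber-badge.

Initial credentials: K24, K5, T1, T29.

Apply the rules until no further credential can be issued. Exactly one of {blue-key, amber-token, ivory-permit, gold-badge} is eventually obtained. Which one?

Holding K5 and T29 grants amber-badge (Rule 10).
Holding amber-badge, T29, and K24 grants C28 (Rule 4).
Holding C28 grants ivory-permit (Rule 1).
blue-key would need amber-token (Rule 3), but amber-token is never granted. amber-token would need K7 and K24 (Rule 9), but K7 is never granted. gold-badge would need K7 (Rule 8), but K7 is never granted.

ivory-permit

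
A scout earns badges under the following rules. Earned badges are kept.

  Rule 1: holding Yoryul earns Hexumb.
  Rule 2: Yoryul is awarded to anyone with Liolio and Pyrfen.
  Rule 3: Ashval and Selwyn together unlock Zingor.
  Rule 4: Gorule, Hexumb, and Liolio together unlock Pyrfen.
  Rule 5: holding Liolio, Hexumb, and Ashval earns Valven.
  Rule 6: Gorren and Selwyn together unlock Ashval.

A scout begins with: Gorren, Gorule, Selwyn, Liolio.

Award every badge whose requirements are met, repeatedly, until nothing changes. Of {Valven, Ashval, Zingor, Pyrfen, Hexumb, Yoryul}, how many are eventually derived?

2

With Gorren and Selwyn, Ashval is earned (Rule 6).
With Ashval and Selwyn, Zingor is earned (Rule 3).
Valven would need Liolio, Hexumb, and Ashval (Rule 5), but Hexumb is never earned.
Ashval: reached.
Zingor: reached.
Pyrfen would need Gorule, Hexumb, and Liolio (Rule 4), but Hexumb is never earned.
Hexumb would need Yoryul (Rule 1), but Yoryul is never earned.
Yoryul would need Liolio and Pyrfen (Rule 2), but Pyrfen is never earned.
Reached: Ashval and Zingor — 2 of the 6.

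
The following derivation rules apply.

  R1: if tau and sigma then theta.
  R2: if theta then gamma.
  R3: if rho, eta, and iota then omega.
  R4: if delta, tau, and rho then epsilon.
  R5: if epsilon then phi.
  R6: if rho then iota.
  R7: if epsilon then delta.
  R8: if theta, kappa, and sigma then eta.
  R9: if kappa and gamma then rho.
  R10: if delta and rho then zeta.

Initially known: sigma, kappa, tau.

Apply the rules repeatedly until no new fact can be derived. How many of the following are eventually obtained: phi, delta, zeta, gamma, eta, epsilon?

tau and sigma hold, so theta follows (R1).
From theta, kappa, and sigma, R8 gives eta.
theta holds, so gamma follows (R2).
phi would need epsilon (R5), but epsilon is never established.
delta would need epsilon (R7), but epsilon is never established.
zeta would need delta and rho (R10), but delta is never established.
gamma: reached.
eta: reached.
epsilon would need delta, tau, and rho (R4), but delta is never established.
Reached: gamma and eta — 2 of the 6.

2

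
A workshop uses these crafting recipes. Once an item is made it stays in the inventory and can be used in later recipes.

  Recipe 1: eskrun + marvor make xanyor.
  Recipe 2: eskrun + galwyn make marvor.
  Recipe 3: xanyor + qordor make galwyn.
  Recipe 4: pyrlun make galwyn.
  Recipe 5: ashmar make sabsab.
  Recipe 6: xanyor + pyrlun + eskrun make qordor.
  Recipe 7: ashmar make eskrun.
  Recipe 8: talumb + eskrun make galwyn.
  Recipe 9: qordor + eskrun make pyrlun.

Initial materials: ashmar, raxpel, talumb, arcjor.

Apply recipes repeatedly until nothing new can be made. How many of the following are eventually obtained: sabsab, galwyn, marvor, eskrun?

4

Using Recipe 7, ashmar makes eskrun.
ashmar → sabsab (Recipe 5).
talumb + eskrun → galwyn (Recipe 8).
eskrun + galwyn → marvor (Recipe 2).
sabsab: reached.
galwyn: reached.
marvor: reached.
eskrun: reached.
All 4 are reached.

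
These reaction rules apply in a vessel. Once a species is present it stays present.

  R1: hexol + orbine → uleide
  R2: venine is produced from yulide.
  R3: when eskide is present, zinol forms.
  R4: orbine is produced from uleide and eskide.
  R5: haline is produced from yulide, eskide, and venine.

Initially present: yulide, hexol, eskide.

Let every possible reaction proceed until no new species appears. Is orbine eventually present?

orbine would need uleide and eskide (R4), but uleide never forms.

No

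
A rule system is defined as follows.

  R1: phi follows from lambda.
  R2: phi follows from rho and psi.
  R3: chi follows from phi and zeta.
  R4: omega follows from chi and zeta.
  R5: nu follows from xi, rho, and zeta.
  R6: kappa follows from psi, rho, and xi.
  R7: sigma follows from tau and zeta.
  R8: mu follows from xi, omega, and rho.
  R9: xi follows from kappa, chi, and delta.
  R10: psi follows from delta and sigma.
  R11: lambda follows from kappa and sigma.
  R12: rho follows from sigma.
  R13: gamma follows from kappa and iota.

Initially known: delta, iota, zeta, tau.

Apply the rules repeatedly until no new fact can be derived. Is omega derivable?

Yes

tau and zeta hold, so sigma follows (R7).
delta and sigma hold, so psi follows (R10).
sigma holds, so rho follows (R12).
rho and psi hold, so phi follows (R2).
phi and zeta hold, so chi follows (R3).
From chi and zeta, R4 gives omega.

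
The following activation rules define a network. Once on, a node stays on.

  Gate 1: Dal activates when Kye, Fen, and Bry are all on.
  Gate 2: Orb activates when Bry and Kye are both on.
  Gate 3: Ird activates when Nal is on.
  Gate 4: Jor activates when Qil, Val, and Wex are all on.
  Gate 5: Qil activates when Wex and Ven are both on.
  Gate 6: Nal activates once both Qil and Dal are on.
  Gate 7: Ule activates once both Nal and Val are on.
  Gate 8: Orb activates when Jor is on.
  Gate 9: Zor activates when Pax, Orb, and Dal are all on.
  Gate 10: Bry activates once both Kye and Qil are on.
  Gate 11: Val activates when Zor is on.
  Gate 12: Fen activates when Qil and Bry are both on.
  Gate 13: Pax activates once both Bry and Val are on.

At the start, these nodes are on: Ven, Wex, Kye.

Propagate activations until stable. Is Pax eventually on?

No

Pax would need Bry and Val (Gate 13), but Val never turns on.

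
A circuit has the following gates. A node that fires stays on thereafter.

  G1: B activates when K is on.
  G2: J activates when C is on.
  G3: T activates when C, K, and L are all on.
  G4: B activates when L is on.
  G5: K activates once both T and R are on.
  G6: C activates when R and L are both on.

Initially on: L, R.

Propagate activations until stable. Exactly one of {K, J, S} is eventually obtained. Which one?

J

R and L are on, so C activates (G6).
G2: C on → J on.
No rule produces S, and it is not given. K would need T and R (G5), but T never turns on.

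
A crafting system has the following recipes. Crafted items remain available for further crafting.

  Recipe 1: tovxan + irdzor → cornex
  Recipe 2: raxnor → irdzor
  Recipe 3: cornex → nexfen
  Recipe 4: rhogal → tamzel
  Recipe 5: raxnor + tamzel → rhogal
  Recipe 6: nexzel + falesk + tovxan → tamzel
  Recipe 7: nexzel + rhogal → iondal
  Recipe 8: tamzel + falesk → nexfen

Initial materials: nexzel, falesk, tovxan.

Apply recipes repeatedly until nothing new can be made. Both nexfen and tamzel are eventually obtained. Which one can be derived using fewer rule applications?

tamzel: Using Recipe 6, nexzel, falesk, and tovxan make tamzel. [1 rule application]
nexfen: nexzel + falesk + tovxan → tamzel (Recipe 6). tamzel + falesk → nexfen (Recipe 8). [2 rule applications]
tamzel needs fewer.

tamzel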